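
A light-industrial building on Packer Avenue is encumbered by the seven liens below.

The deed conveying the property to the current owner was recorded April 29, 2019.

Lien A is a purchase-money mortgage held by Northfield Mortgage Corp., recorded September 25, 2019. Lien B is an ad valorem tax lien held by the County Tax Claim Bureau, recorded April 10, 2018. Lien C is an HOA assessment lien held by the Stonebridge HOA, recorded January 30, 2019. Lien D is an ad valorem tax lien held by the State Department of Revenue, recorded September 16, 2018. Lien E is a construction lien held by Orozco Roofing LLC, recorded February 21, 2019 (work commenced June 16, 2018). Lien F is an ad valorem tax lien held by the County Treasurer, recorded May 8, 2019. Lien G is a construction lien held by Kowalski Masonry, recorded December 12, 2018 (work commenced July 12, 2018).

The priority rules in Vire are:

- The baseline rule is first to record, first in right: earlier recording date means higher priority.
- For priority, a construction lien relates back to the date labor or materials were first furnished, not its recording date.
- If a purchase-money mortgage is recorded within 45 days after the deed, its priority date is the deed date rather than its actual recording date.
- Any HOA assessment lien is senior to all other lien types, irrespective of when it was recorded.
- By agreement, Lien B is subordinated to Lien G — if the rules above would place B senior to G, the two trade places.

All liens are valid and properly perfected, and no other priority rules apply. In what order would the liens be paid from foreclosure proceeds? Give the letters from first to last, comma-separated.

Effective dates: A was recorded 149 days after the deed, outside the 45-day window, so it keeps its recording date; E's effective date is June 16, 2018, when work began; G is treated as recorded July 12, 2018, the work-commencement date.
C, as an HOA assessment lien, has superpriority and ranks first.
Ordering the rest by effective date: B (April 10, 2018), E (June 16, 2018), G (July 12, 2018), D (September 16, 2018), F (May 8, 2019), A (September 25, 2019).
B would otherwise be senior to G, so under the subordination agreement B and G exchange positions.

C, G, E, B, D, F, A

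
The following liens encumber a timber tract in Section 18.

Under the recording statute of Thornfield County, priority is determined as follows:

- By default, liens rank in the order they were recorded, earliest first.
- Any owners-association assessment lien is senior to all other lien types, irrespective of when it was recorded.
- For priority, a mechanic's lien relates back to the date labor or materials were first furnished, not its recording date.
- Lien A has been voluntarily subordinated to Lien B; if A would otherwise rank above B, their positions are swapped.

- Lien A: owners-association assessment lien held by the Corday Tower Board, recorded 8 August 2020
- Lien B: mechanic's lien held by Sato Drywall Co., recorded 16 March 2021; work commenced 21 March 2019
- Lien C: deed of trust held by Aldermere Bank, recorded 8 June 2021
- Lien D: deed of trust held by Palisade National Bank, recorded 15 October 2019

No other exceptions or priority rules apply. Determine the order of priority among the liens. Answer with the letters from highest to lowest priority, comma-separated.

Adjusting effective dates: B relates back to 21 March 2019 (work commenced).
As an owners-association assessment lien, A is senior to every other lien.
Ordering the rest by effective date: B (21 March 2019), D (15 October 2019), C (8 June 2021).
A is senior to B before the subordination, so the two trade places.

B, A, D, C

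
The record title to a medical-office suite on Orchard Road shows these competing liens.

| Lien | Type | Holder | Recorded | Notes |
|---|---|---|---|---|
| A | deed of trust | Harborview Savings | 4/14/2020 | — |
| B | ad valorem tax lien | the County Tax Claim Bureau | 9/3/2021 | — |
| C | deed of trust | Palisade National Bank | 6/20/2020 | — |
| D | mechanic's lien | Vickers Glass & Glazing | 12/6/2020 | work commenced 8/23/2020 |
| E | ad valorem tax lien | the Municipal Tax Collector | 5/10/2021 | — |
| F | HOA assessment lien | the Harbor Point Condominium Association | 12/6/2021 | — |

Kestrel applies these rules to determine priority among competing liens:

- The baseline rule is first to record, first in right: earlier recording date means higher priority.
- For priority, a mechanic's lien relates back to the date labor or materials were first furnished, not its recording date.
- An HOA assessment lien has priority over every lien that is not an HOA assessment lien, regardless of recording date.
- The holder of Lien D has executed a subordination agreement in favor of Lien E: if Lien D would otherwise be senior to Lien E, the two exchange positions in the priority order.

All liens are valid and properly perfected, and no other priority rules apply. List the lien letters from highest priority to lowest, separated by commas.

F, A, C, E, D, B

First, effective dates: D relates back to 8/23/2020 (work commenced).
F, as an HOA assessment lien, has superpriority and ranks first.
Remaining liens by effective date: A (4/14/2020), C (6/20/2020), D (8/23/2020), E (5/10/2021), B (9/3/2021).
D is senior to E before the subordination, so the two trade places.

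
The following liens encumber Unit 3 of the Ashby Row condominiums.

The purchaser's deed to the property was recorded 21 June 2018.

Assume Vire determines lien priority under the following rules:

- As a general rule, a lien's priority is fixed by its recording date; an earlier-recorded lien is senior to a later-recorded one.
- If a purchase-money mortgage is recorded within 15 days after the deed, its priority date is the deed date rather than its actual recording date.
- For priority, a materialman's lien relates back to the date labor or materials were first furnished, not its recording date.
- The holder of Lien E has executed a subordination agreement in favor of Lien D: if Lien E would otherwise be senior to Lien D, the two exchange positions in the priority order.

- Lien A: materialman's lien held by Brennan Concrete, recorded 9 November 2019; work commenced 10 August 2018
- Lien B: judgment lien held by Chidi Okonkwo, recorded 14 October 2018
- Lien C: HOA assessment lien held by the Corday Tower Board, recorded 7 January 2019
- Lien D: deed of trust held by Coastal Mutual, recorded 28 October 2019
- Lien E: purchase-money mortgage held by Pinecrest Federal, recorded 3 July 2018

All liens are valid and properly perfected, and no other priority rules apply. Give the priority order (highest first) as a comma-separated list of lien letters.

Effective dates after the stated exceptions: A relates back to 10 August 2018 (work commenced); E's effective date is the deed date, 21 June 2018.
By effective date: E (21 June 2018), A (10 August 2018), B (14 October 2018), C (7 January 2019), D (28 October 2019).
E would otherwise be senior to D, so under the subordination agreement E and D exchange positions.

D, A, B, C, E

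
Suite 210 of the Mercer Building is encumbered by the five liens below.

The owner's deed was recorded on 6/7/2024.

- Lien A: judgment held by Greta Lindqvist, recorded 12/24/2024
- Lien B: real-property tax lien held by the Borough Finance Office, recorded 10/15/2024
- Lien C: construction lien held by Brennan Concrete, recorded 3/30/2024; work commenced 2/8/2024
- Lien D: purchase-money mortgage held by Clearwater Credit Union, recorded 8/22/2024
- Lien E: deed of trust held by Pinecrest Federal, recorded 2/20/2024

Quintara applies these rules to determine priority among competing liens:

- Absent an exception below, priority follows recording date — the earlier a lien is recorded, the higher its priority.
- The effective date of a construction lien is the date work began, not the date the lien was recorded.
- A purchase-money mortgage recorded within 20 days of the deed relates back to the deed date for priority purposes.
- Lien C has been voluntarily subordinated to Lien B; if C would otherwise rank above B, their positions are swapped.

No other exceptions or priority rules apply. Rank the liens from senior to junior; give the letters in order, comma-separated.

B, E, D, C, A

Effective dates: C relates back to 2/8/2024 (work commenced); D was recorded 76 days after the deed — beyond 20 days — so no relation-back applies.
By effective date, earliest first: C (2/8/2024), E (2/20/2024), D (8/22/2024), B (10/15/2024), A (12/24/2024).
C is senior to B before the subordination, so the two trade places.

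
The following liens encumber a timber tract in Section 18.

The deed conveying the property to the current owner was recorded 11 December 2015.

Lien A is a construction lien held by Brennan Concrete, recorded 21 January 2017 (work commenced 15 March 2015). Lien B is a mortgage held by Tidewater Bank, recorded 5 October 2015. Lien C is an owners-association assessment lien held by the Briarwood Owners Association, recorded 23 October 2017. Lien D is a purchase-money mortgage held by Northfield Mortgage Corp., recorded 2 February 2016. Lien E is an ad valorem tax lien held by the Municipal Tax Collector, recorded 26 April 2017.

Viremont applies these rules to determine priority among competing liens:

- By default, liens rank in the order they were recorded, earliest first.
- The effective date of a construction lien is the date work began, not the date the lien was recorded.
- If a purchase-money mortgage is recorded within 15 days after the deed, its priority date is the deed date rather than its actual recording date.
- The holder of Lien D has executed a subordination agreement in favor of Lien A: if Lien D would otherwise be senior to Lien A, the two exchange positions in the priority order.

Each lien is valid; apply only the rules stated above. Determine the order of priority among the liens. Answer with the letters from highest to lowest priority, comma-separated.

First, effective dates: A relates back to 15 March 2015 (work commenced); D was recorded 53 days after the deed, outside the 15-day window, so it keeps its recording date.
By effective date: A (15 March 2015), B (5 October 2015), D (2 February 2016), E (26 April 2017), C (23 October 2017).
D is already junior to A, so the subordination agreement changes nothing.

A, B, D, E, C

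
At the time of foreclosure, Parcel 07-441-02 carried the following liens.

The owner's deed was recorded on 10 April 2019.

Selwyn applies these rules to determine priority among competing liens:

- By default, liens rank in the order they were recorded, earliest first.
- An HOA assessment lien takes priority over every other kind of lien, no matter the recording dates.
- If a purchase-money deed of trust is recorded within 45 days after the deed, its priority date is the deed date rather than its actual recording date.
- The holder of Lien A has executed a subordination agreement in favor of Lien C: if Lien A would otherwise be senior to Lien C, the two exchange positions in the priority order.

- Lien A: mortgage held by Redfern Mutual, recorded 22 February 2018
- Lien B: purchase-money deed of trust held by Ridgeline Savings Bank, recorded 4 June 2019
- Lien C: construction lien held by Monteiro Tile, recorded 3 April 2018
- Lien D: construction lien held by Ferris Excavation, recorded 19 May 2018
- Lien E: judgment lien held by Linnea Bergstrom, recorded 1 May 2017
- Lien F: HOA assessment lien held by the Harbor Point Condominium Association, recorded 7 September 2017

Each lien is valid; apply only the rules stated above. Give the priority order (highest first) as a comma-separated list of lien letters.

First, effective dates: B was recorded 55 days after the deed, outside the 45-day window, so it keeps its recording date.
F, as an HOA assessment lien, has superpriority and ranks first.
The other liens, earliest effective date first: E (1 May 2017), A (22 February 2018), C (3 April 2018), D (19 May 2018), B (4 June 2019).
A would otherwise be senior to C, so under the subordination agreement A and C exchange positions.

F, E, C, A, D, B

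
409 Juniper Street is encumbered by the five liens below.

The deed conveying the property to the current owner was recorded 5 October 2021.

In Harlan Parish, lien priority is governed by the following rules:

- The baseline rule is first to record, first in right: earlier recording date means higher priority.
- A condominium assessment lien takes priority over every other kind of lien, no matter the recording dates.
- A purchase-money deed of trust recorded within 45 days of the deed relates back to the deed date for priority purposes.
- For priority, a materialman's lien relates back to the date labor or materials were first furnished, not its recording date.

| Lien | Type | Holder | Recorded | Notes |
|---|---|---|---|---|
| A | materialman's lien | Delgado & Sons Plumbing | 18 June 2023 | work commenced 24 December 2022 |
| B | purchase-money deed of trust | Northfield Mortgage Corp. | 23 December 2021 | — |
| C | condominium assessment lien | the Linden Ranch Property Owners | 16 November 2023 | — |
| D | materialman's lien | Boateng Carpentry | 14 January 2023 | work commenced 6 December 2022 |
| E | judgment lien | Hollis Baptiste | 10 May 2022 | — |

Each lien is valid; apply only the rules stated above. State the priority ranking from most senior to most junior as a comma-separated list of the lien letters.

C, B, E, D, A

Adjusting effective dates: A is treated as recorded 24 December 2022, the work-commencement date; B was recorded 79 days after the deed — beyond 45 days — so no relation-back applies; D's effective date is 6 December 2022, when work began.
C, as a condominium assessment lien, has superpriority and ranks first.
The other liens, earliest effective date first: B (23 December 2021), E (10 May 2022), D (6 December 2022), A (24 December 2022).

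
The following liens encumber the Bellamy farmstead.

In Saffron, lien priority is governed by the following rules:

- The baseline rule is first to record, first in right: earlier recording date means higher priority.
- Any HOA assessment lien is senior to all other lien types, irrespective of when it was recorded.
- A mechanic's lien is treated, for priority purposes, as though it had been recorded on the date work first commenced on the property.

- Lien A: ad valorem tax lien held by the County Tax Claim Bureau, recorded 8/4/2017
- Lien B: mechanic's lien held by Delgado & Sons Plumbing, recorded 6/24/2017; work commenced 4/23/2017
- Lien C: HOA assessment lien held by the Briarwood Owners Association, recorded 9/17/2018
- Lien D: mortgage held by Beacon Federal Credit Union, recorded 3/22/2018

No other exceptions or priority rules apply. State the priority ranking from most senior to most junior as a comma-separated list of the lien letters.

First, effective dates: B is treated as recorded 4/23/2017, the work-commencement date.
C, as an HOA assessment lien, has superpriority and ranks first.
The other liens, earliest effective date first: B (4/23/2017), A (8/4/2017), D (3/22/2018).

C, B, A, D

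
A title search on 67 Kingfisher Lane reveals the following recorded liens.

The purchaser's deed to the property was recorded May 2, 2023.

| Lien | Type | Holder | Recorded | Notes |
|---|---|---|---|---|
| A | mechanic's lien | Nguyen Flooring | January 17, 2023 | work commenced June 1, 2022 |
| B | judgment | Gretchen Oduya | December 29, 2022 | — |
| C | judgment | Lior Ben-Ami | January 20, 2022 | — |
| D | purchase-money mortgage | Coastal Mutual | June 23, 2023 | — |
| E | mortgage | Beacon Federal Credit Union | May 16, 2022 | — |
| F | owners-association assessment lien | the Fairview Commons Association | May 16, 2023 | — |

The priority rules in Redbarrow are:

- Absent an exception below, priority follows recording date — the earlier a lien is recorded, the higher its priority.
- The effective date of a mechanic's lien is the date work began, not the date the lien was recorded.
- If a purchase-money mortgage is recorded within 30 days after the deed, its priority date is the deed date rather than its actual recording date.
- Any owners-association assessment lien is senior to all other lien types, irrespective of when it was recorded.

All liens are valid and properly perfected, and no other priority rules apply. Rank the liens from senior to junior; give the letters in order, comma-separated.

Effective dates: A relates back to June 1, 2022 (work commenced); D missed the 30-day window (52 days after the deed), so its recording date stands.
F, as an owners-association assessment lien, has superpriority and ranks first.
The other liens, earliest effective date first: C (January 20, 2022), E (May 16, 2022), A (June 1, 2022), B (December 29, 2022), D (June 23, 2023).

F, C, E, A, B, D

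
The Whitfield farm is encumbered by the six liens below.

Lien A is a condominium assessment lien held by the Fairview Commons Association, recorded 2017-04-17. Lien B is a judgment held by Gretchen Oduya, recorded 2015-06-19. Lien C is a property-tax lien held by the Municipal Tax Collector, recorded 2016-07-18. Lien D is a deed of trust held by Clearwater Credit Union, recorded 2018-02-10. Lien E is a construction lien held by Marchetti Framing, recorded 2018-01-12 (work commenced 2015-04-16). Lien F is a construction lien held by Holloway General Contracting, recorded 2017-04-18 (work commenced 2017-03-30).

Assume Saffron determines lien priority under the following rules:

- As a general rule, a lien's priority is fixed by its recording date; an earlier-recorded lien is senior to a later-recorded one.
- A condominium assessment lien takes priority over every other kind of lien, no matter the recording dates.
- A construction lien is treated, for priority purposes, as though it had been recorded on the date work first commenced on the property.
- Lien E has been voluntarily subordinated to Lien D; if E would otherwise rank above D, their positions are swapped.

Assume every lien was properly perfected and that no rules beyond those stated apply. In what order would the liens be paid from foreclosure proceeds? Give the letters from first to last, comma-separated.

Adjusting effective dates: E relates back to 2015-04-16 (work commenced); F is treated as recorded 2017-03-30, the work-commencement date.
A is a condominium assessment lien, so it outranks all other liens regardless of date.
Among the remaining liens, by effective date: E (2015-04-16), B (2015-06-19), C (2016-07-18), F (2017-03-30), D (2018-02-10).
E would otherwise be senior to D, so under the subordination agreement E and D exchange positions.

A, D, B, C, F, E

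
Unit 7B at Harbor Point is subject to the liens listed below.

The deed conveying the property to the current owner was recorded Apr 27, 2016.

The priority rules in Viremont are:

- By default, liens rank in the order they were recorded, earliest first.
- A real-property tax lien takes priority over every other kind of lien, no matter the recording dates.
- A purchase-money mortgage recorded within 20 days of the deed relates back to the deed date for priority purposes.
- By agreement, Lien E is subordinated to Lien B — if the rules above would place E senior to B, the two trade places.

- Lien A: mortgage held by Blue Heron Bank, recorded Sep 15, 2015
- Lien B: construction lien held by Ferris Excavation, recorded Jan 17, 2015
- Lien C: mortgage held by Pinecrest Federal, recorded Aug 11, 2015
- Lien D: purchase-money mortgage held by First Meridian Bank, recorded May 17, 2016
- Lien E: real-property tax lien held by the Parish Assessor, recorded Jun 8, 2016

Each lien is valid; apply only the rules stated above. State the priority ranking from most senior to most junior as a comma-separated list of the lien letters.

Adjusting effective dates: D was recorded within the 20-day window, so its effective date is the deed date Apr 27, 2016.
E, as a real-property tax lien, has superpriority and ranks first.
Remaining liens by effective date: B (Jan 17, 2015), C (Aug 11, 2015), A (Sep 15, 2015), D (Apr 27, 2016).
The subordination applies — E was senior to B — so E and B swap.

B, E, C, A, D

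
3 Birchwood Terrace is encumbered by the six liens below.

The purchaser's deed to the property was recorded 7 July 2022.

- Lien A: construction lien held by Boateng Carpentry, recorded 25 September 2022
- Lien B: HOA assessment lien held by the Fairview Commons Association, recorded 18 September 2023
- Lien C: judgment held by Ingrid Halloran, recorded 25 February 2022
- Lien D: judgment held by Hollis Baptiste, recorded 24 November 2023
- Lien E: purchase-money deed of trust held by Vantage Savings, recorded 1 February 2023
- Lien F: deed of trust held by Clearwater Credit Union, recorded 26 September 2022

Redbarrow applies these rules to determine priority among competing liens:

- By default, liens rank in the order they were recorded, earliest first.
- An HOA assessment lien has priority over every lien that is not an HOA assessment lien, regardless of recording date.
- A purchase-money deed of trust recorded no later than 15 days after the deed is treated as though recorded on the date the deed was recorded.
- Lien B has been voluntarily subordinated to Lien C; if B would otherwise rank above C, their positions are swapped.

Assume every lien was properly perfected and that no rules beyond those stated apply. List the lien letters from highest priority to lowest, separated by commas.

Adjusting effective dates: E was recorded 209 days after the deed — beyond 15 days — so no relation-back applies.
B, as an HOA assessment lien, has superpriority and ranks first.
Remaining liens by effective date: C (25 February 2022), A (25 September 2022), F (26 September 2022), E (1 February 2023), D (24 November 2023).
B would otherwise be senior to C, so under the subordination agreement B and C exchange positions.

C, B, A, F, E, D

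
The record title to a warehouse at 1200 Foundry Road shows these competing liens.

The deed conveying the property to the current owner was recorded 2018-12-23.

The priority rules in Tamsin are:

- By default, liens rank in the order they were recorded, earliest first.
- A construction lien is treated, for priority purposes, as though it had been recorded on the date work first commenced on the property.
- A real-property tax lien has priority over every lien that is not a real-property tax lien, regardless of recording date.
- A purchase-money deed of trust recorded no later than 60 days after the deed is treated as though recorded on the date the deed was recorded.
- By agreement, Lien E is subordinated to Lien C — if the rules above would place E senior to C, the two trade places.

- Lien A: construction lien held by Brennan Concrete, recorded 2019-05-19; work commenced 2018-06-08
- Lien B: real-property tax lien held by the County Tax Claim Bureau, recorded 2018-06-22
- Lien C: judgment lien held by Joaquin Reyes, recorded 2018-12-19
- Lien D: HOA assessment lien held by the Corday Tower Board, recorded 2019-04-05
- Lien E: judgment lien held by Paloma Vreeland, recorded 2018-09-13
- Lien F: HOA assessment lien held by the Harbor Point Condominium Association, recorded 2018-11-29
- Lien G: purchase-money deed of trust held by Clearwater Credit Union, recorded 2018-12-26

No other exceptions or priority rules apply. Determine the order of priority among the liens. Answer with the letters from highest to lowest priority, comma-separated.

B, A, C, F, E, G, D

Adjusting effective dates: A is treated as recorded 2018-06-08, the work-commencement date; G was recorded within the 60-day window, so its effective date is the deed date 2018-12-23.
As a real-property tax lien, B is senior to every other lien.
Remaining liens by effective date: A (2018-06-08), E (2018-09-13), F (2018-11-29), C (2018-12-19), G (2018-12-23), D (2019-04-05).
Because E would otherwise rank above C, the subordination swaps them.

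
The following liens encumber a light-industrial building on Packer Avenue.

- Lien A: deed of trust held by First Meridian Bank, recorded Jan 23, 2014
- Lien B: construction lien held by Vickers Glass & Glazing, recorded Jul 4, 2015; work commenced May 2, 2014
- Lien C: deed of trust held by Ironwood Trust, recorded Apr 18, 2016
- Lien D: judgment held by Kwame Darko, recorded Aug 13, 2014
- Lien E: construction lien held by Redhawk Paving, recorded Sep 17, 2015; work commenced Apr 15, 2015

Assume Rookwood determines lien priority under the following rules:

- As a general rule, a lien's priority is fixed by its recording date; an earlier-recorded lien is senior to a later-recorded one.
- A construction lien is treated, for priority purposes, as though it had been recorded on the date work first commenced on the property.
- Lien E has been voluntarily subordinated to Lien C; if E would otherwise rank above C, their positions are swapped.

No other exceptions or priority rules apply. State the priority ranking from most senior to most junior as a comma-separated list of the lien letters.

Effective dates after the stated exceptions: B relates back to May 2, 2014 (work commenced); E is treated as recorded Apr 15, 2015, the work-commencement date.
By effective date: A (Jan 23, 2014), B (May 2, 2014), D (Aug 13, 2014), E (Apr 15, 2015), C (Apr 18, 2016).
Because E would otherwise rank above C, the subordination swaps them.

A, B, D, C, E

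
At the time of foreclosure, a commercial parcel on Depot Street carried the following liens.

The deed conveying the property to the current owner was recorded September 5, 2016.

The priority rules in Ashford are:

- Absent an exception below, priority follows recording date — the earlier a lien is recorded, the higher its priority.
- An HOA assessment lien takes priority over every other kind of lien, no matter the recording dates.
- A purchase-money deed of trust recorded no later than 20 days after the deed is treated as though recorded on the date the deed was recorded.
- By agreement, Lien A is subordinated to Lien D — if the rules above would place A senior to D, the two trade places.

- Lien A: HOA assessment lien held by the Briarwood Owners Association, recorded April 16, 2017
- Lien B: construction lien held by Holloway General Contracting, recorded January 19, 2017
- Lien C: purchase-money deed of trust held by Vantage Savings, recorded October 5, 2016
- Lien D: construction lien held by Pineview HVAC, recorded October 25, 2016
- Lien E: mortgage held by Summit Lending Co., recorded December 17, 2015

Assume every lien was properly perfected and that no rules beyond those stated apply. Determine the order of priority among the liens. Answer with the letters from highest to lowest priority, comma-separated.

Effective dates: C was recorded 30 days after the deed, outside the 20-day window, so it keeps its recording date.
A is an HOA assessment lien and takes priority over every other lien.
Among the remaining liens, by effective date: E (December 17, 2015), C (October 5, 2016), D (October 25, 2016), B (January 19, 2017).
A is senior to D before the subordination, so the two trade places.

D, E, C, A, B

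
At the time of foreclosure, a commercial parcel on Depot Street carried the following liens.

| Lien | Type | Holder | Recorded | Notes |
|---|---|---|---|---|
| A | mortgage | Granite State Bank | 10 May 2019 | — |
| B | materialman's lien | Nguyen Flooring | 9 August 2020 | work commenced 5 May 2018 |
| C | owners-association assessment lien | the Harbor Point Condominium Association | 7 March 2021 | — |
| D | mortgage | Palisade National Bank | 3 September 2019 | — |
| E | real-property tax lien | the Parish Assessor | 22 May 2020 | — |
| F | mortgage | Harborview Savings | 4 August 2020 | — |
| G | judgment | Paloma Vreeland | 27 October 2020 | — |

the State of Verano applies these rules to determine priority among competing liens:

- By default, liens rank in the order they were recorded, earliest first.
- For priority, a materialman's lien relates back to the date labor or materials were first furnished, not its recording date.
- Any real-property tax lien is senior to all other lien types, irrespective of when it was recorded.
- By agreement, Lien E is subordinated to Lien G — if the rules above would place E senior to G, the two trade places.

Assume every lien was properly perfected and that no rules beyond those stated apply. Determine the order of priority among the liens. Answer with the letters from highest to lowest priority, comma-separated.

G, B, A, D, F, E, C

First, effective dates: B relates back to 5 May 2018 (work commenced).
E is a real-property tax lien and takes priority over every other lien.
Among the remaining liens, by effective date: B (5 May 2018), A (10 May 2019), D (3 September 2019), F (4 August 2020), G (27 October 2020), C (7 March 2021).
E would otherwise be senior to G, so under the subordination agreement E and G exchange positions.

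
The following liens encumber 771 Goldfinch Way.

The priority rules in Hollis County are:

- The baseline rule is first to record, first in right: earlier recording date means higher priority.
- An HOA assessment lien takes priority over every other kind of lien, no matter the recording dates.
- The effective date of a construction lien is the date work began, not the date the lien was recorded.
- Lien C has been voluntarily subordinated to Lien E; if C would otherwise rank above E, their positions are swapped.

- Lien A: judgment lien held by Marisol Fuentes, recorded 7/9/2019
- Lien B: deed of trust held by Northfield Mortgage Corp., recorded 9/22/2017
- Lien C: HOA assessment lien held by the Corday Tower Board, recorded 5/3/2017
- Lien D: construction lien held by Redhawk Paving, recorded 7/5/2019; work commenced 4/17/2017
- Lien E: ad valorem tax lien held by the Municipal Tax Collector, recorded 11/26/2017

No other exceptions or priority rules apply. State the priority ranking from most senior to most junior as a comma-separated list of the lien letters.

Effective dates after the stated exceptions: D's effective date is 4/17/2017, when work began.
C, as an HOA assessment lien, has superpriority and ranks first.
Remaining liens by effective date: D (4/17/2017), B (9/22/2017), E (11/26/2017), A (7/9/2019).
Because C would otherwise rank above E, the subordination swaps them.

E, D, B, C, A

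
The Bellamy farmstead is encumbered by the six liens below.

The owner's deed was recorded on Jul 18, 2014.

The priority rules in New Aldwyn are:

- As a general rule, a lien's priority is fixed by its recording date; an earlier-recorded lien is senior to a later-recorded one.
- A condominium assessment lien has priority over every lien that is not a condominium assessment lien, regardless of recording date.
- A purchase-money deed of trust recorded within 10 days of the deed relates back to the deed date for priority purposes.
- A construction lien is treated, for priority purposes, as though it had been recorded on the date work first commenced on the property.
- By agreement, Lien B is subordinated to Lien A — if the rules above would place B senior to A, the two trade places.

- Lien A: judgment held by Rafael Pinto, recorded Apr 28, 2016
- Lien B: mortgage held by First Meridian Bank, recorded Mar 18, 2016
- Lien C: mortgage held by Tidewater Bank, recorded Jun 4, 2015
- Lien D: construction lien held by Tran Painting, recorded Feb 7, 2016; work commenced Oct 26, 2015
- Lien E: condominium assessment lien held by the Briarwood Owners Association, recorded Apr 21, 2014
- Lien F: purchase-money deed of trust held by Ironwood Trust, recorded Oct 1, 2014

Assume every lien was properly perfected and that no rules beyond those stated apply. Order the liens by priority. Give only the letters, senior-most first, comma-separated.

E, F, C, D, A, B

First, effective dates: D relates back to Oct 26, 2015 (work commenced); F missed the 10-day window (75 days after the deed), so its recording date stands.
E, as a condominium assessment lien, has superpriority and ranks first.
Remaining liens by effective date: F (Oct 1, 2014), C (Jun 4, 2015), D (Oct 26, 2015), B (Mar 18, 2016), A (Apr 28, 2016).
B would otherwise be senior to A, so under the subordination agreement B and A exchange positions.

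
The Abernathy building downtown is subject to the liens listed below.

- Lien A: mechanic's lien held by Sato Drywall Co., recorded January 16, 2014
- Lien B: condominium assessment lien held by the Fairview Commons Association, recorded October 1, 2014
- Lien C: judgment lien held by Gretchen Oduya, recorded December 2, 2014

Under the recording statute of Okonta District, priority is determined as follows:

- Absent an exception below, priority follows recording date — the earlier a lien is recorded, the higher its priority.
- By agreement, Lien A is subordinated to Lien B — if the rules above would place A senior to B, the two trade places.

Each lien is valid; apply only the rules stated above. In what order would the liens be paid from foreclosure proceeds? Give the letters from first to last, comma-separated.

Sorted by effective date: A (January 16, 2014), B (October 1, 2014), C (December 2, 2014).
The subordination applies — A was senior to B — so A and B swap.

B, A, C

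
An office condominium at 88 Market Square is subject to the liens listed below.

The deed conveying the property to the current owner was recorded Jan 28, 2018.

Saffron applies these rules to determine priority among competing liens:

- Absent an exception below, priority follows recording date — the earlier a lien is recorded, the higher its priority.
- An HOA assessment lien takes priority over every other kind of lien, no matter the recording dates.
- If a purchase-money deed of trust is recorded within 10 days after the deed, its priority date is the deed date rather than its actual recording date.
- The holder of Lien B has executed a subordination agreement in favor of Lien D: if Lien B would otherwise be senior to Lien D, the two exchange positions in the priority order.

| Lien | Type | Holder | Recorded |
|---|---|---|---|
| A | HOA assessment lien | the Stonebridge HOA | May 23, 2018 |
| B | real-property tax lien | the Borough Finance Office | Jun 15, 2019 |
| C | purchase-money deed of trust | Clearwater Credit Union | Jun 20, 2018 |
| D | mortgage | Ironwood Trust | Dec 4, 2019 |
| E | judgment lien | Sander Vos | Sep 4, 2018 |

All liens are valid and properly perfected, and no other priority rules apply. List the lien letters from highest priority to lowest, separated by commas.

A, C, E, D, B

First, effective dates: C was recorded 143 days after the deed, outside the 10-day window, so it keeps its recording date.
A, as an HOA assessment lien, has superpriority and ranks first.
Remaining liens by effective date: C (Jun 20, 2018), E (Sep 4, 2018), B (Jun 15, 2019), D (Dec 4, 2019).
B is senior to D before the subordination, so the two trade places.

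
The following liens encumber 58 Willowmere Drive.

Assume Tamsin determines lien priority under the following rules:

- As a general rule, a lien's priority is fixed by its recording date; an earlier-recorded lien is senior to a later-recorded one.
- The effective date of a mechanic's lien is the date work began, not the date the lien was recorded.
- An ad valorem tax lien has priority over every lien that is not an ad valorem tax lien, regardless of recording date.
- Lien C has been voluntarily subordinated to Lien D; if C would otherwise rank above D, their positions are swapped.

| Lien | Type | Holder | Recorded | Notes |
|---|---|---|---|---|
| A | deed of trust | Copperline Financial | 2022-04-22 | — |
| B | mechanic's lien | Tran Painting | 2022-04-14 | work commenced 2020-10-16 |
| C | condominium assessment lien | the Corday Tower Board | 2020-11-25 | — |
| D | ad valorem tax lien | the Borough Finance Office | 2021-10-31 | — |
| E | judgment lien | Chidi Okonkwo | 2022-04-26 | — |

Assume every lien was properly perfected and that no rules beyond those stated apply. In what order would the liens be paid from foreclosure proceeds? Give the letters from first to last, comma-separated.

Effective dates after the stated exceptions: B's effective date is 2020-10-16, when work began.
D is an ad valorem tax lien and takes priority over every other lien.
Among the remaining liens, by effective date: B (2020-10-16), C (2020-11-25), A (2022-04-22), E (2022-04-26).
C is already junior to D, so the subordination agreement changes nothing.

D, B, C, A, E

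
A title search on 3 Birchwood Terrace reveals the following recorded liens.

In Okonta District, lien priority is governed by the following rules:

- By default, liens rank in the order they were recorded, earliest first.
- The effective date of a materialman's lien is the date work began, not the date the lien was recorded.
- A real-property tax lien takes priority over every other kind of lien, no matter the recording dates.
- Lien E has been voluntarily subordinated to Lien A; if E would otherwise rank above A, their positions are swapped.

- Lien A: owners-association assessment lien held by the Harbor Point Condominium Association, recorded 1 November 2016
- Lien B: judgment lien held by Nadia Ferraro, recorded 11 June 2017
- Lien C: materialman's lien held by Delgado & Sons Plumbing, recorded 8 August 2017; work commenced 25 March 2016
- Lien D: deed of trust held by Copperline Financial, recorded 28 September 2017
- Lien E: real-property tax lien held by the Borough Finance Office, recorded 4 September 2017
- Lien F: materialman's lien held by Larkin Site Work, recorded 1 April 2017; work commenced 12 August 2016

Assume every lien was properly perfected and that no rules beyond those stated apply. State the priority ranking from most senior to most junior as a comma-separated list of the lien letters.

A, C, F, E, B, D

First, effective dates: C's effective date is 25 March 2016, when work began; F is treated as recorded 12 August 2016, the work-commencement date.
As a real-property tax lien, E is senior to every other lien.
Remaining liens by effective date: C (25 March 2016), F (12 August 2016), A (1 November 2016), B (11 June 2017), D (28 September 2017).
E would otherwise be senior to A, so under the subordination agreement E and A exchange positions.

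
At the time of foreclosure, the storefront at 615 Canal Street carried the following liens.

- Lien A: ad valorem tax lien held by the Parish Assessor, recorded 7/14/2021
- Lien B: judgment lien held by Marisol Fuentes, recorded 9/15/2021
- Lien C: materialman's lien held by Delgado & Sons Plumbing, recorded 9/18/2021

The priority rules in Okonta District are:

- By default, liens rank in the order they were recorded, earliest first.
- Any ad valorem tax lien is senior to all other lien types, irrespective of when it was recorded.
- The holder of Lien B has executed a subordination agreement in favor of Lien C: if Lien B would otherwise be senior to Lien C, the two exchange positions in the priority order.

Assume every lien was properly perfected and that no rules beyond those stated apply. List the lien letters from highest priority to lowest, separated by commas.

A, C, B

A is an ad valorem tax lien, so it outranks all other liens regardless of date.
Ordering the rest by effective date: B (9/15/2021), C (9/18/2021).
The subordination applies — B was senior to C — so B and C swap.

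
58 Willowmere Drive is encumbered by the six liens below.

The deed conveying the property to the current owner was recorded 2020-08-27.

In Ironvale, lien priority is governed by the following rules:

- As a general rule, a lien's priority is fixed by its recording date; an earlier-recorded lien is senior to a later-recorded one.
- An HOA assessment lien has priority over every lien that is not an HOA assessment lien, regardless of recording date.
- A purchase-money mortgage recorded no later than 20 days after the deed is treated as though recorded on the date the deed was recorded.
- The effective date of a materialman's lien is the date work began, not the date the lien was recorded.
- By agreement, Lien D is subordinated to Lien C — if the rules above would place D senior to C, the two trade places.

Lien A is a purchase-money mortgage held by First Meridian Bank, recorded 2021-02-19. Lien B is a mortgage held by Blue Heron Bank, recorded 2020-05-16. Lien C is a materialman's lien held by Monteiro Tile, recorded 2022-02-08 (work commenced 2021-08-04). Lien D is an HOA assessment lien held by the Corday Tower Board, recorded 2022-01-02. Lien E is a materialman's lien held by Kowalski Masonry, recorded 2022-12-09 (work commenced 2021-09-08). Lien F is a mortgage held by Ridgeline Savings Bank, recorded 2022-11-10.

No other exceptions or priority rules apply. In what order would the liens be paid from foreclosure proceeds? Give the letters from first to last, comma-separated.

Effective dates: A missed the 20-day window (176 days after the deed), so its recording date stands; C's effective date is 2021-08-04, when work began; E is treated as recorded 2021-09-08, the work-commencement date.
D is an HOA assessment lien and takes priority over every other lien.
Ordering the rest by effective date: B (2020-05-16), A (2021-02-19), C (2021-08-04), E (2021-09-08), F (2022-11-10).
D is senior to C before the subordination, so the two trade places.

C, B, A, D, E, F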